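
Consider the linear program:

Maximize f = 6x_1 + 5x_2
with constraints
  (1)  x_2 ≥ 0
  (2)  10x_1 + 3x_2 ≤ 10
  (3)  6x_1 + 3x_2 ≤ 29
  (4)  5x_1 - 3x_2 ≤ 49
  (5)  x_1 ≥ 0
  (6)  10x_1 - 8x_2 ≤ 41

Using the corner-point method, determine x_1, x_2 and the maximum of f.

Extreme points and f = 6x_1 + 5x_2:
  (1, 0) → f = 6
  (0, 0) → f = 0
  (0, 10/3) → f = 50/3

x_1 = 0, x_2 = 10/3, maximum f = 50/3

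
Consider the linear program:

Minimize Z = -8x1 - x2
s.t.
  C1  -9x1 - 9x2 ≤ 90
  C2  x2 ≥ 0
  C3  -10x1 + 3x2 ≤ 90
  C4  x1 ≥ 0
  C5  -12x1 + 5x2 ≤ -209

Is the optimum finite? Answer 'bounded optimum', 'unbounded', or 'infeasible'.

unbounded

From the feasible point (209/12, 0), moving in the direction (5, 12) keeps every constraint satisfied while Z decreases without bound.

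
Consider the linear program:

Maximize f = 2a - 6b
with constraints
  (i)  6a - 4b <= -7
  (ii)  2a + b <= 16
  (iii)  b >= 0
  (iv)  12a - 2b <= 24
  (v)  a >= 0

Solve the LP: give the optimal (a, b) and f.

Feasible corners and f = 2a - 6b:
  (55/18, 19/3) → f = -287/9
  (0, 7/4) → f = -21/2
  (7/2, 9) → f = -47
  (0, 16) → f = -96

a = 0, b = 7/4, maximum f = -21/2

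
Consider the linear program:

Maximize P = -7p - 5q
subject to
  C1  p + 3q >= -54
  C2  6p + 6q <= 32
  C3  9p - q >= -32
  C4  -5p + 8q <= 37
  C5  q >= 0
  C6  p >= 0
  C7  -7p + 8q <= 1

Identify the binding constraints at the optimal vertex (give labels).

C5 and C6

Vertices and P = -7p - 5q:
  (16/3, 0) → P = -112/3
  (25/9, 23/9) → P = -290/9
  (0, 0) → P = 0
  (0, 1/8) → P = -5/8

The maximum is at (0, 0). Substituting into each constraint, equality holds for C5 and C6; the remaining constraints have slack.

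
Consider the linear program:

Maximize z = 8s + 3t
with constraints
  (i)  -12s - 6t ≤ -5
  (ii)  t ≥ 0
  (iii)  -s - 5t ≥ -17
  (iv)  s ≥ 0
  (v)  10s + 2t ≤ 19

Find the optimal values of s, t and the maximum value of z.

Extreme points and z = 8s + 3t:
  (5/12, 0) → z = 10/3
  (0, 5/6) → z = 5/2
  (19/10, 0) → z = 76/5
  (0, 17/5) → z = 51/5
  (61/48, 151/48) → z = 941/48

s = 61/48, t = 151/48, maximum z = 941/48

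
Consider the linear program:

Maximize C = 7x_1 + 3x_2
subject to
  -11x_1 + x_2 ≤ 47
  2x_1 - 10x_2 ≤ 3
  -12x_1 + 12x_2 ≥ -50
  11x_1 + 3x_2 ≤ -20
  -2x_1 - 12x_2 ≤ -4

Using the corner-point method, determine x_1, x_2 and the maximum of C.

Corner points and C = 7x_1 + 3x_2:
  (-161/44, 27/4) → C = -59/11
  (-280/67, 69/67) → C = -1753/67
  (-2, 2/3) → C = -12

The optimum lies where -11x_1 + x_2 = 47 and 11x_1 + 3x_2 = -20.
Solving simultaneously gives x_1 = -161/44, x_2 = 27/4.

x_1 = -161/44, x_2 = 27/4, maximum C = -59/11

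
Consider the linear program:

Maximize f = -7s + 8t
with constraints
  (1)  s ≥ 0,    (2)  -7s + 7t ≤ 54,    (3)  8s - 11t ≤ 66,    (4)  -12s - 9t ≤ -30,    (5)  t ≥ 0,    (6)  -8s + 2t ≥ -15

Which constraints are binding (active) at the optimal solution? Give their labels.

Vertices and f = -7s + 8t:
  (0, 54/7) → f = 432/7
  (0, 10/3) → f = 80/3
  (71/14, 179/14) → f = 935/14
  (65/32, 5/8) → f = -295/32

The maximum is at (71/14, 179/14). Substituting into each constraint, equality holds for (2) and (6); the remaining constraints have slack.

(2) and (6)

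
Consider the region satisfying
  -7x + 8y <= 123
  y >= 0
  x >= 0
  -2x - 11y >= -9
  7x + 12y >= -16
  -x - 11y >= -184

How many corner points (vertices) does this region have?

3

The feasible vertices (each the meet of two boundaries and inside every other half-plane) are:
  (0, 0)
  (9/2, 0)
  (0, 9/11)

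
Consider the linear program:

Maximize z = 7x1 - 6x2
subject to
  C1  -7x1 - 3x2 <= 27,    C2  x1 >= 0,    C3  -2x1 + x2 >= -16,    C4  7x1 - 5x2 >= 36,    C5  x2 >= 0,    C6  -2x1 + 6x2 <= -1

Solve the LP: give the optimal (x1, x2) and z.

Extreme points and z = 7x1 - 6x2:
  (8, 0) → z = 56
  (19/2, 3) → z = 97/2
  (36/7, 0) → z = 36
  (211/32, 65/32) → z = 1087/32

The optimum lies where -2x1 + x2 = -16 and x2 = 0.
Solving simultaneously gives x1 = 8, x2 = 0.

x1 = 8, x2 = 0, maximum z = 56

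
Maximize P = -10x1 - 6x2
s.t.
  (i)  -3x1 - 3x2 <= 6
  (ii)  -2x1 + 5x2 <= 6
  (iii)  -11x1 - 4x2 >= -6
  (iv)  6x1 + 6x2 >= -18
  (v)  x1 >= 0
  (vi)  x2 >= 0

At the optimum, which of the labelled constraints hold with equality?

(v) and (vi)

Vertices and P = -10x1 - 6x2:
  (2/21, 26/21) → P = -176/21
  (0, 6/5) → P = -36/5
  (6/11, 0) → P = -60/11
  (0, 0) → P = 0

The maximum is at (0, 0). Substituting into each constraint, equality holds for (v) and (vi); the remaining constraints have slack.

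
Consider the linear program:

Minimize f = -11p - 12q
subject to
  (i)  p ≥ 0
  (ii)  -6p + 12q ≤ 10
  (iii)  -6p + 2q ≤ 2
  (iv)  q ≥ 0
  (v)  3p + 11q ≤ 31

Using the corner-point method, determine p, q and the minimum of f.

p = 31/3, q = 0, minimum f = -341/3

Corner points and f = -11p - 12q:
  (0, 5/6) → f = -10
  (0, 0) → f = 0
  (131/51, 36/17) → f = -161/3
  (31/3, 0) → f = -341/3

The optimum lies where q = 0 and 3p + 11q = 31.
Solving simultaneously gives p = 31/3, q = 0.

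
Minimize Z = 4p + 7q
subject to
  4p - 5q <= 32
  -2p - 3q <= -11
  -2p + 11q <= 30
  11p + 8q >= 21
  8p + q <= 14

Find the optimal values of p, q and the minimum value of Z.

p = 31/22, q = 30/11, minimum Z = 272/11

Corner points and Z = 4p + 7q:
  (31/28, 41/14) → Z = 349/14
  (31/22, 30/11) → Z = 272/11
  (62/45, 134/45) → Z = 1186/45

The optimum lies where -2p - 3q = -11 and 8p + q = 14.
Solving simultaneously gives p = 31/22, q = 30/11.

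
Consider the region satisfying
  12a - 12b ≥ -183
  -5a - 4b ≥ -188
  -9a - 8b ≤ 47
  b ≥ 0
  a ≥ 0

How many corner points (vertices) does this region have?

4

Intersecting each pair of boundary lines and keeping only the points that satisfy every inequality leaves:
  (127/9, 1057/36)
  (0, 61/4)
  (188/5, 0)
  (0, 0)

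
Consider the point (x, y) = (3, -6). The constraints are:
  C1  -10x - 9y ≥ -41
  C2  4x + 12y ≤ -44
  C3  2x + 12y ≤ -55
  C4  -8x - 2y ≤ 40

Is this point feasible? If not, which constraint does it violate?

C1: 24 ≥ -41 ✓
C2: -60 ≤ -44 ✓
C3: -66 ≤ -55 ✓
C4: -12 ≤ 40 ✓

feasible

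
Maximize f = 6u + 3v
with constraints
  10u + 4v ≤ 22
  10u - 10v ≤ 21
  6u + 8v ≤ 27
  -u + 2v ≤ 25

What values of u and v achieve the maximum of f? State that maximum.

The feasible region is unbounded (it extends along (-2, -1), (-1, -1)), but f strictly decreases along every unbounded feasible direction, so there is no improving ray and the maximum is attained at a vertex.

At the optimal vertex, 10u + 4v = 22 and 6u + 8v = 27.
Solving simultaneously gives u = 17/14, v = 69/28.

u = 17/14, v = 69/28, maximum f = 411/28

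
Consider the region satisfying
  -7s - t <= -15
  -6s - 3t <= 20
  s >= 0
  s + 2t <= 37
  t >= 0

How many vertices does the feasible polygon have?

Pairwise boundary intersections that survive every other constraint:
  (0, 15)
  (15/7, 0)
  (0, 37/2)
  (37, 0)

4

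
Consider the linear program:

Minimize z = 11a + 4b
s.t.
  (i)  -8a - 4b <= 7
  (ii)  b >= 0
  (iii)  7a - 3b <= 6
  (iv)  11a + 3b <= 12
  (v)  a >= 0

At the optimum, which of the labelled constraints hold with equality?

(ii) and (v)

Vertices and z = 11a + 4b:
  (6/7, 0) → z = 66/7
  (0, 0) → z = 0
  (1, 1/3) → z = 37/3
  (0, 4) → z = 16

The minimum is at (0, 0). Substituting into each constraint, equality holds for (ii) and (v); the remaining constraints have slack.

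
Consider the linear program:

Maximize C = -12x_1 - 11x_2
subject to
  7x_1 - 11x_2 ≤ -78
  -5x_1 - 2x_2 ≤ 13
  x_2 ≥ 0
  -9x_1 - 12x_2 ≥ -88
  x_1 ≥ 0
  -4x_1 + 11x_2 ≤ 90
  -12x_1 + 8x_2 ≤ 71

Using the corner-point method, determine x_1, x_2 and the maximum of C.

Feasible corners and C = -12x_1 - 11x_2:
  (32/183, 1318/183) → C = -14882/183
  (0, 78/11) → C = -78
  (0, 22/3) → C = -242/3

The binding constraints are 7x_1 - 11x_2 = -78 and x_1 = 0.
Solving simultaneously gives x_1 = 0, x_2 = 78/11.

x_1 = 0, x_2 = 78/11, maximum C = -78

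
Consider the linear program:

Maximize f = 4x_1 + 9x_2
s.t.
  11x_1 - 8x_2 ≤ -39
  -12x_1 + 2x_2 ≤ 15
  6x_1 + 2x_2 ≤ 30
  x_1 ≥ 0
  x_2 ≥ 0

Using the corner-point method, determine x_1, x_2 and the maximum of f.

x_1 = 5/6, x_2 = 25/2, maximum f = 695/6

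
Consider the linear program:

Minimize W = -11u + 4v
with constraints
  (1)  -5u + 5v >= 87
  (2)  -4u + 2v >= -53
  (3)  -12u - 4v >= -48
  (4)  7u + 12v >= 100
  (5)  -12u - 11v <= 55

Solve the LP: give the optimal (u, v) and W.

The feasible region is unbounded (it extends along (-11, 12), (-1, 3)), but W strictly increases along every unbounded feasible direction, so there is no improving ray and the minimum is attained at a vertex.

u = -27/20, v = 321/20, minimum W = 1581/20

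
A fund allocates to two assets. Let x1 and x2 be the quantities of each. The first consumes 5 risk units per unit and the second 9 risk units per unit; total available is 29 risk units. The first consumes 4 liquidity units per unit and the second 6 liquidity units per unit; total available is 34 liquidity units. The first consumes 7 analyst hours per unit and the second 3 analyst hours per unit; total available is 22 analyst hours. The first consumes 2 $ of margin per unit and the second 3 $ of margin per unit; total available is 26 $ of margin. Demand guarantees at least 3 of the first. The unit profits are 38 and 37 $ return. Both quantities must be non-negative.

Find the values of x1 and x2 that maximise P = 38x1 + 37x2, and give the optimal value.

Corner points and P = 38x1 + 37x2:
  (22/7, 0) → P = 836/7
  (3, 0) → P = 114
  (3, 1/3) → P = 379/3

The optimum lies where 7x1 + 3x2 = 22 and x1 = 3.
Solving simultaneously gives x1 = 3, x2 = 1/3.

x1 = 3, x2 = 1/3, maximum P = 379/3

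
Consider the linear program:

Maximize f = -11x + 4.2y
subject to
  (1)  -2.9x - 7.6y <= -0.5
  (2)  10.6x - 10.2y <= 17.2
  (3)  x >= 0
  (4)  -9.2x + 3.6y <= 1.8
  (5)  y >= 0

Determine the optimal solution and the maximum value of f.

x = 0, y = 0.5, maximum f = 2.1

Extreme points and f = -11x + 4.2y:
  (0, 5/76) → f = 21/76
  (5/29, 0) → f = -55/29
  (86/53, 0) → f = -946/53
  (0, 1/2) → f = 21/10
The feasible region is unbounded (it extends along (9, 23), (51, 53)), but f strictly decreases along every unbounded feasible direction, so there is no improving ray and the maximum is attained at a vertex.

At the optimal vertex, x = 0 and -9.2x + 3.6y = 1.8.
Solving simultaneously gives x = 0, y = 1/2.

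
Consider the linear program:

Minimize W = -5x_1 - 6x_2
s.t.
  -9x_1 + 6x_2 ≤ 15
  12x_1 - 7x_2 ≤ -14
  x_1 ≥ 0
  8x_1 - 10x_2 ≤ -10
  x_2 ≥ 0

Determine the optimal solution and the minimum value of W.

Feasible corners and W = -5x_1 - 6x_2:
  (7/3, 6) → W = -143/3
  (0, 5/2) → W = -15
  (0, 2) → W = -12

At the optimal vertex, -9x_1 + 6x_2 = 15 and 12x_1 - 7x_2 = -14.
Solving simultaneously gives x_1 = 7/3, x_2 = 6.

x_1 = 7/3, x_2 = 6, minimum W = -143/3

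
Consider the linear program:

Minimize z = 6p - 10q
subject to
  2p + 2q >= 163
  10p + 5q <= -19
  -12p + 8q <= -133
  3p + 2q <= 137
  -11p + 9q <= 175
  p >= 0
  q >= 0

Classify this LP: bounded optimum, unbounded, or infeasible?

infeasible

The boundaries p = 0 and q = 0 meet at (0, 0), but that point violates 2p + 2q ≥ 163. Every candidate vertex is excluded by some other constraint, so the feasible region is empty.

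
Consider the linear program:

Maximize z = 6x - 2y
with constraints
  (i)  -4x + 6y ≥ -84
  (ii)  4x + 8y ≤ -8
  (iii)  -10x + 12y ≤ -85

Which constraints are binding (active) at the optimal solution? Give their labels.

Feasible corners and z = 6x - 2y:
  (78/7, -46/7) → z = 80
  (-83/2, -125/3) → z = -497/3
  (73/16, -105/32) → z = 543/16

The maximum is at (78/7, -46/7). Substituting into each constraint, equality holds for (i) and (ii); the remaining constraints have slack.

(i) and (ii)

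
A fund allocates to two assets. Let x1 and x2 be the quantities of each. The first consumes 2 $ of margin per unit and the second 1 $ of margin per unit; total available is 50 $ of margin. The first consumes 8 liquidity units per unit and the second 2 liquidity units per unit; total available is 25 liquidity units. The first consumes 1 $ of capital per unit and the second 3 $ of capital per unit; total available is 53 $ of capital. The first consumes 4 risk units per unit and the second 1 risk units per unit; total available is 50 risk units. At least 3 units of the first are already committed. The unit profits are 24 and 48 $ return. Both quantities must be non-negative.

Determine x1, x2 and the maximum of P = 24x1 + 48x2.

x1 = 3, x2 = 1/2, maximum P = 96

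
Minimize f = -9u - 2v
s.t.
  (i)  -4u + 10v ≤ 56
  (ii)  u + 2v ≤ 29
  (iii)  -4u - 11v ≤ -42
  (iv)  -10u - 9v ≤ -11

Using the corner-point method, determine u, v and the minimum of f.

Feasible corners and f = -9u - 2v:
  (89/9, 86/9) → f = -973/9
  (-7/3, 14/3) → f = 35/3
  (235/3, -74/3) → f = -1967/3

At the optimal vertex, u + 2v = 29 and -4u - 11v = -42.
Solving simultaneously gives u = 235/3, v = -74/3.

u = 235/3, v = -74/3, minimum f = -1967/3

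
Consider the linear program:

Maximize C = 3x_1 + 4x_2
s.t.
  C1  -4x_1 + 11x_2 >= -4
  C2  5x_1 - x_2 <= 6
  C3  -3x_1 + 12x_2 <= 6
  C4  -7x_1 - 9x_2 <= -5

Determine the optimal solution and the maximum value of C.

Feasible corners and C = 3x_1 + 4x_2:
  (62/51, 4/51) → C = 202/51
  (91/113, -8/113) → C = 241/113
  (26/19, 16/19) → C = 142/19
  (2/37, 19/37) → C = 82/37

x_1 = 26/19, x_2 = 16/19, maximum C = 142/19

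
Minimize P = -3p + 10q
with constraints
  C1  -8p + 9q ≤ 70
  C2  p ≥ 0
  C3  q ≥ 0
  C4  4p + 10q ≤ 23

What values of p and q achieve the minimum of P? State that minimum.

p = 23/4, q = 0, minimum P = -69/4

Vertices and P = -3p + 10q:
  (0, 0) → P = 0
  (0, 23/10) → P = 23
  (23/4, 0) → P = -69/4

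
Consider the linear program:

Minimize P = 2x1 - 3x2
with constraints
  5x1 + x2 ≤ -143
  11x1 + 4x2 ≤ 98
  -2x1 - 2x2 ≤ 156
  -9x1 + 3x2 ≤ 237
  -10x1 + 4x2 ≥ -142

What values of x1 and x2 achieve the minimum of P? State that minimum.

At the optimal vertex, 5x1 + x2 = -143 and -9x1 + 3x2 = 237.
Solving simultaneously gives x1 = -111/4, x2 = -17/4.

x1 = -111/4, x2 = -17/4, minimum P = -171/4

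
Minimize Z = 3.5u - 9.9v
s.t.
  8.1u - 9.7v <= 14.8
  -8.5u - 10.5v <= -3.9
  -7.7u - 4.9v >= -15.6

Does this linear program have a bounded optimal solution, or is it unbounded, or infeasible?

unbounded

From the feasible point (19323/16750, -9421/16750), moving in the direction (-10.5, 8.5) keeps every constraint satisfied while Z decreases without bound.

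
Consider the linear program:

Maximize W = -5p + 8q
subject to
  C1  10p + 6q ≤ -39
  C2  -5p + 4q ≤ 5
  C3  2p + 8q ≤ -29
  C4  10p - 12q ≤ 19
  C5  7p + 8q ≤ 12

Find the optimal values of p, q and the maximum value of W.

Corner points and W = -5p + 8q:
  (-69/34, -53/17) → W = -503/34
  (-59/30, -29/9) → W = -287/18
  (-13/4, -45/16) → W = -25/4
  (-34/5, -29/4) → W = -24

p = -13/4, q = -45/16, maximum W = -25/4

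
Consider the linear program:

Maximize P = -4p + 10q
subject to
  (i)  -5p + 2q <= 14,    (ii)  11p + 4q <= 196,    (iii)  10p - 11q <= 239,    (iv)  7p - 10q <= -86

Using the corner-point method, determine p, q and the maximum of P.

p = 8, q = 27, maximum P = 238

Feasible corners and P = -4p + 10q:
  (8, 27) → P = 238
  (8/9, 83/9) → P = 266/3
  (808/69, 1159/69) → P = 2786/23

At the optimal vertex, -5p + 2q = 14 and 11p + 4q = 196.
Solving simultaneously gives p = 8, q = 27.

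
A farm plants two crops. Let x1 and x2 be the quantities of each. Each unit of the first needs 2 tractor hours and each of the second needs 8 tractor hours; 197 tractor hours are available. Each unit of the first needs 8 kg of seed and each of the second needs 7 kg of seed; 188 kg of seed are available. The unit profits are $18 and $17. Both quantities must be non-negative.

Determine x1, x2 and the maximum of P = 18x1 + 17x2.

x1 = 5/2, x2 = 24, maximum P = 453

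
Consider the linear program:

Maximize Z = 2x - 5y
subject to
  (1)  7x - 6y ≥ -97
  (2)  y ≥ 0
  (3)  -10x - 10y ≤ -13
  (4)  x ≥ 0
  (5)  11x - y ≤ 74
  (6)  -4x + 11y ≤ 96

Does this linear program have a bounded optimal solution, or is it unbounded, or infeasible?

bounded optimum

Vertices and Z = 2x - 5y:
  (13/10, 0) → Z = 13/5
  (74/11, 0) → Z = 148/11
  (0, 13/10) → Z = -13/2
  (0, 96/11) → Z = -480/11
  (70/9, 104/9) → Z = -380/9
The feasible region has finitely many vertices and no improving ray; the maximum is 148/11 at (74/11, 0).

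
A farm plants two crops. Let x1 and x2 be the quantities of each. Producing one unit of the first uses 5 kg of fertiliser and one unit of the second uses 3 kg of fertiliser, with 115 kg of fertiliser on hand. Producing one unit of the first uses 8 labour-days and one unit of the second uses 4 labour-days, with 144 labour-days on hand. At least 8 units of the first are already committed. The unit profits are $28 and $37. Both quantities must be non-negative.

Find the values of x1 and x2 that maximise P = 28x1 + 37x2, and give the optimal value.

Vertices and P = 28x1 + 37x2:
  (18, 0) → P = 504
  (8, 0) → P = 224
  (8, 20) → P = 964

The binding constraints are 8x1 + 4x2 = 144 and x1 = 8.
Solving simultaneously gives x1 = 8, x2 = 20.

x1 = 8, x2 = 20, maximum P = 964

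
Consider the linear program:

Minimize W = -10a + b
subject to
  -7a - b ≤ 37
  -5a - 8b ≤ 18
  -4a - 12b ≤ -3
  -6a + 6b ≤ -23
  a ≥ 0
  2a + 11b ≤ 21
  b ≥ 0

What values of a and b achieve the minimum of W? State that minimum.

a = 21/2, b = 0, minimum W = -105

Extreme points and W = -10a + b:
  (379/78, 40/39) → W = -1855/39
  (23/6, 0) → W = -115/3
  (21/2, 0) → W = -105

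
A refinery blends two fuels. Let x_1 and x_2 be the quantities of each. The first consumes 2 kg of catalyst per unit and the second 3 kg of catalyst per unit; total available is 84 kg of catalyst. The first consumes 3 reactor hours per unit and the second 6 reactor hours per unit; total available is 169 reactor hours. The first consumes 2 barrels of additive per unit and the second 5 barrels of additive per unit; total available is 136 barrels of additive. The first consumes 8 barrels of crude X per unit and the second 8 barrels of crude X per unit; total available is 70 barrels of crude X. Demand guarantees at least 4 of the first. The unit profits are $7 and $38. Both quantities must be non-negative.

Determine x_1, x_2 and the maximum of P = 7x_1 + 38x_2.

x_1 = 4, x_2 = 19/4, maximum P = 417/2

Vertices and P = 7x_1 + 38x_2:
  (35/4, 0) → P = 245/4
  (4, 0) → P = 28
  (4, 19/4) → P = 417/2

The optimum lies where 8x_1 + 8x_2 = 70 and x_1 = 4.
Solving simultaneously gives x_1 = 4, x_2 = 19/4.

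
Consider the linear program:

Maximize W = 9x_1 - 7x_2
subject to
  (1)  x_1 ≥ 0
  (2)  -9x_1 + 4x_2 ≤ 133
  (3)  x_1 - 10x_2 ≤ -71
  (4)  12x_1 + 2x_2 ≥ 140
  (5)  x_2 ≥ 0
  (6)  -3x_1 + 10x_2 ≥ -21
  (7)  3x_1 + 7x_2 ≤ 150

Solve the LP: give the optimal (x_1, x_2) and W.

Corner points and W = 9x_1 - 7x_2:
  (629/61, 496/61) → W = 2189/61
  (1003/37, 363/37) → W = 6486/37
  (340/39, 230/13) → W = -590/13

The optimum lies where x_1 - 10x_2 = -71 and 3x_1 + 7x_2 = 150.
Solving simultaneously gives x_1 = 1003/37, x_2 = 363/37.

x_1 = 1003/37, x_2 = 363/37, maximum W = 6486/37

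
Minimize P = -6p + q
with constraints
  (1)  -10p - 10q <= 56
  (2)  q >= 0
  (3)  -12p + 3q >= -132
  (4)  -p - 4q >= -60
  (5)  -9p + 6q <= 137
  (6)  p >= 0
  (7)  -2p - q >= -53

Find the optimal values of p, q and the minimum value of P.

Corner points and P = -6p + q:
  (11, 0) → P = -66
  (0, 0) → P = 0
  (236/17, 196/17) → P = -1220/17
  (0, 15) → P = 15

p = 236/17, q = 196/17, minimum P = -1220/17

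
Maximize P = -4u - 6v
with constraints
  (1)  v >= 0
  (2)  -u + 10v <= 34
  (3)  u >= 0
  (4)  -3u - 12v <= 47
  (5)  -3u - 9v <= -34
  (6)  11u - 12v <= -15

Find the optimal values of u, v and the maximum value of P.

Extreme points and P = -4u - 6v:
  (34/39, 136/39) → P = -952/39
  (129/49, 359/98) → P = -1593/49
  (91/45, 419/135) → P = -1202/45

u = 34/39, v = 136/39, maximum P = -952/39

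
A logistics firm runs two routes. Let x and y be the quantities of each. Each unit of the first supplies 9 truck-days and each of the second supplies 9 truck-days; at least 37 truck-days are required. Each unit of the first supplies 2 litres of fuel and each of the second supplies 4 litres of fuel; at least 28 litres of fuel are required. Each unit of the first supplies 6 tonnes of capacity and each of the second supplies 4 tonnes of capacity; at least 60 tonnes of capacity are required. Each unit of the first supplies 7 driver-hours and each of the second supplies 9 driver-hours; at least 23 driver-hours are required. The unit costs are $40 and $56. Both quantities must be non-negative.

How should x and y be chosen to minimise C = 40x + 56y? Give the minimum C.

Extreme points and C = 40x + 56y:
  (0, 15) → C = 840
  (14, 0) → C = 560
  (8, 3) → C = 488
The feasible region is unbounded (it extends along (0, 1), (1, 0)), but C strictly increases along every unbounded feasible direction, so there is no improving ray and the minimum is attained at a vertex.

The binding constraints are 2x + 4y = 28 and 6x + 4y = 60.
Solving simultaneously gives x = 8, y = 3.

x = 8, y = 3, minimum C = 488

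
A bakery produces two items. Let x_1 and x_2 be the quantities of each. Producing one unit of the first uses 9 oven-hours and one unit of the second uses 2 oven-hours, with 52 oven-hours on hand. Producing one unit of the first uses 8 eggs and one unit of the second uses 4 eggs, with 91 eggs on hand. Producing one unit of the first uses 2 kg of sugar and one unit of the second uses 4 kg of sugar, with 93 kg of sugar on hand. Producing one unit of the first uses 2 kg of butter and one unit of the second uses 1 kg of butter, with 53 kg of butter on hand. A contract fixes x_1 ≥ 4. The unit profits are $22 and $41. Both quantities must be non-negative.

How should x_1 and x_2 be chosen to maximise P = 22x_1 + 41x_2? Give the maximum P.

Extreme points and P = 22x_1 + 41x_2:
  (52/9, 0) → P = 1144/9
  (4, 0) → P = 88
  (4, 8) → P = 416

x_1 = 4, x_2 = 8, maximum P = 416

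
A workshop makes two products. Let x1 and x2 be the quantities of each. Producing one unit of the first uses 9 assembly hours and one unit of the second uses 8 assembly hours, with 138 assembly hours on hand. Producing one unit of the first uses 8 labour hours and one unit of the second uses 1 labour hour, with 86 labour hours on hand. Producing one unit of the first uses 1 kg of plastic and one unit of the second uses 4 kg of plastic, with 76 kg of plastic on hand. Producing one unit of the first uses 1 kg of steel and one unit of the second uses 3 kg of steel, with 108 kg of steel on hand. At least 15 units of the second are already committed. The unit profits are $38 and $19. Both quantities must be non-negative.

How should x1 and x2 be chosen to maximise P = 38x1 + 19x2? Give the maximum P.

Corner points and P = 38x1 + 19x2:
  (0, 69/4) → P = 1311/4
  (0, 15) → P = 285
  (2, 15) → P = 361

The optimum lies where 9x1 + 8x2 = 138 and x2 = 15.
Solving simultaneously gives x1 = 2, x2 = 15.

x1 = 2, x2 = 15, maximum P = 361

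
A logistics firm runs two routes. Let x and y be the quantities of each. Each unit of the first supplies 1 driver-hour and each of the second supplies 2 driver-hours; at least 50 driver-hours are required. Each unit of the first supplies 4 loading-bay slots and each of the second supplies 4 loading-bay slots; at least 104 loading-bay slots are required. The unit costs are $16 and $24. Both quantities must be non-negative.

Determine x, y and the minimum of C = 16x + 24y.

Corner points and C = 16x + 24y:
  (0, 26) → C = 624
  (50, 0) → C = 800
  (2, 24) → C = 608
The feasible region is unbounded (it extends along (0, 1), (1, 0)), but C strictly increases along every unbounded feasible direction, so there is no improving ray and the minimum is attained at a vertex.

x = 2, y = 24, minimum C = 608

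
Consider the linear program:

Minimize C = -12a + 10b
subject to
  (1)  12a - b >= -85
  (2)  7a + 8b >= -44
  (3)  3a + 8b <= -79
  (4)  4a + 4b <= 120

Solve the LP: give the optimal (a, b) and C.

Corner points and C = -12a + 10b:
  (35/4, -421/32) → C = -3785/16
  (284, -254) → C = -5948
  (319/5, -169/5) → C = -5518/5

a = 284, b = -254, minimum C = -5948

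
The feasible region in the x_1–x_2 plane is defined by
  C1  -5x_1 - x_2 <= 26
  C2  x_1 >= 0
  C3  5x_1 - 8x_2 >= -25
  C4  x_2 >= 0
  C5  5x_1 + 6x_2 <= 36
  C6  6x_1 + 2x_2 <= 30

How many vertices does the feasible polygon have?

Pairwise boundary intersections that survive every other constraint:
  (0, 25/8)
  (0, 0)
  (69/35, 61/14)
  (5, 0)
  (54/13, 33/13)

5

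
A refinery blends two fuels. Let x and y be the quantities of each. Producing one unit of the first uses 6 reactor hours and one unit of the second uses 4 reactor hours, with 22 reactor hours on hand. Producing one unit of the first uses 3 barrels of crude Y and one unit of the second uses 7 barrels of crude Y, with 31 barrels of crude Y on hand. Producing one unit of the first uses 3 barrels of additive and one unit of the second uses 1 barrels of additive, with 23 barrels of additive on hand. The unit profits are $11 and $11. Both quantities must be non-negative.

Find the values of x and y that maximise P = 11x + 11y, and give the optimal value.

x = 1, y = 4, maximum P = 55

Corner points and P = 11x + 11y:
  (0, 0) → P = 0
  (0, 31/7) → P = 341/7
  (11/3, 0) → P = 121/3
  (1, 4) → P = 55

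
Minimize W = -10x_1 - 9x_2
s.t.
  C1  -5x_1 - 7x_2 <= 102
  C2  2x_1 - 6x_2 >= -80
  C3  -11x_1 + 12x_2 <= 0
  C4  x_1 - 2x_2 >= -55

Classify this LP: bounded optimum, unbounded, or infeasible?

From the feasible point (-1224/137, -1122/137), moving in the direction (6, 2) keeps every constraint satisfied while W decreases without bound.

unbounded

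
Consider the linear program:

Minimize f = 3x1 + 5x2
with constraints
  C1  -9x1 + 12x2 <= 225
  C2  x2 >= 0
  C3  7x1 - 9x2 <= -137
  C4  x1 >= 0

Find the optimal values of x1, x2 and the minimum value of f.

x1 = 0, x2 = 137/9, minimum f = 685/9

Feasible corners and f = 3x1 + 5x2:
  (127, 114) → f = 951
  (0, 75/4) → f = 375/4
  (0, 137/9) → f = 685/9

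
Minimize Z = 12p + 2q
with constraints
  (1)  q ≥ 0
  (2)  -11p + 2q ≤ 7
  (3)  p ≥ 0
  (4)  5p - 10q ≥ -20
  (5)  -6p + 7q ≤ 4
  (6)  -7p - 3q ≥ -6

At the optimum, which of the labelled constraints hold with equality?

(1) and (3)

Feasible corners and Z = 12p + 2q:
  (0, 0) → Z = 0
  (6/7, 0) → Z = 72/7
  (0, 4/7) → Z = 8/7
  (30/67, 64/67) → Z = 488/67

The minimum is at (0, 0). Substituting into each constraint, equality holds for (1) and (3); the remaining constraints have slack.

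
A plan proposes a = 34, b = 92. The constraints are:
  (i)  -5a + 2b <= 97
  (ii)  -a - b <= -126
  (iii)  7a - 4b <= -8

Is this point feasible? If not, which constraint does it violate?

(i): 14 ≤ 97 ✓
(ii): -126 ≤ -126 ✓
(iii): -130 ≤ -8 ✓

feasible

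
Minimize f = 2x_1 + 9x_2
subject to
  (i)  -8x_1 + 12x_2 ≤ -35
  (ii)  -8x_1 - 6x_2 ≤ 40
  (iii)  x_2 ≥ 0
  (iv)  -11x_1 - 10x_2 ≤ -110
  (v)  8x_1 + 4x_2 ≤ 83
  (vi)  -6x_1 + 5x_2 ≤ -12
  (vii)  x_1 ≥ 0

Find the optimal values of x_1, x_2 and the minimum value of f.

Extreme points and f = 2x_1 + 9x_2:
  (835/106, 495/212) → f = 7795/212
  (71/8, 3) → f = 179/4
  (10, 0) → f = 20
  (83/8, 0) → f = 83/4

At the optimal vertex, x_2 = 0 and -11x_1 - 10x_2 = -110.
Solving simultaneously gives x_1 = 10, x_2 = 0.

x_1 = 10, x_2 = 0, minimum f = 20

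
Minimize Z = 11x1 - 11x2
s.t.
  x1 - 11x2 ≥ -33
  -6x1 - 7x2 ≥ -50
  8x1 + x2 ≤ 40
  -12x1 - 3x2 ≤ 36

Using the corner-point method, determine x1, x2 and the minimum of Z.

Corner points and Z = 11x1 - 11x2:
  (319/73, 248/73) → Z = 781/73
  (-11/3, 8/3) → Z = -209/3
  (23/5, 16/5) → Z = 77/5
  (13, -64) → Z = 847

The optimum lies where x1 - 11x2 = -33 and -12x1 - 3x2 = 36.
Solving simultaneously gives x1 = -11/3, x2 = 8/3.

x1 = -11/3, x2 = 8/3, minimum Z = -209/3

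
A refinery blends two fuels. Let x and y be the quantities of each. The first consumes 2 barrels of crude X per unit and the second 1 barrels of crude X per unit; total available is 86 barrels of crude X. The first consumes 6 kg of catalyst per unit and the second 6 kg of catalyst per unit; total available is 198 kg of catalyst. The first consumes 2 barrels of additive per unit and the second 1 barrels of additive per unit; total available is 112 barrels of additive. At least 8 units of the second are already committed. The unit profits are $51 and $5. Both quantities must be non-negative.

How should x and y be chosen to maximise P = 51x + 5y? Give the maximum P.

Corner points and P = 51x + 5y:
  (0, 33) → P = 165
  (0, 8) → P = 40
  (25, 8) → P = 1315

x = 25, y = 8, maximum P = 1315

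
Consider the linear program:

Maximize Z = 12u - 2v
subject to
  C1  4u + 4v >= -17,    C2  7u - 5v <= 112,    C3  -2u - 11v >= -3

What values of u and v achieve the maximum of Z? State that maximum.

u = 43/3, v = -7/3, maximum Z = 530/3

The optimum lies where 7u - 5v = 112 and -2u - 11v = -3.
Solving simultaneously gives u = 43/3, v = -7/3.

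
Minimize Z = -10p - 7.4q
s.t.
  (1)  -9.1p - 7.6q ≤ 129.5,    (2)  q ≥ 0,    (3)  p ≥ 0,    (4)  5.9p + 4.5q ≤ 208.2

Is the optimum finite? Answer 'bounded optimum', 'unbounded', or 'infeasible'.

bounded optimum

Extreme points and Z = -10p - 7.4q:
  (0, 0) → Z = 0
  (2082/59, 0) → Z = -20820/59
  (0, 694/15) → Z = -25678/75
The feasible region has finitely many vertices and no improving ray; the minimum is -20820/59 at (2082/59, 0).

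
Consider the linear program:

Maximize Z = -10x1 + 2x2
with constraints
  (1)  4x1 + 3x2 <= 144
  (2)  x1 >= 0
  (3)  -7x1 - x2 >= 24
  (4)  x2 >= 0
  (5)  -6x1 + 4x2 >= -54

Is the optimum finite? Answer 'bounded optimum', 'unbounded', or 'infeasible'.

The boundaries 4x1 + 3x2 = 144 and x1 = 0 meet at (0, 48), but that point violates -7x1 - x2 ≥ 24. Every candidate vertex is excluded by some other constraint, so the feasible region is empty.

infeasible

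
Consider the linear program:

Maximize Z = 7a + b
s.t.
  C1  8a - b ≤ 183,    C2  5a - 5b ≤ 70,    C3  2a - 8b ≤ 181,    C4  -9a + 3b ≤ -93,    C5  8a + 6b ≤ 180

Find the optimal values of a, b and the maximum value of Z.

a = 132/7, b = 34/7, maximum Z = 958/7

Extreme points and Z = 7a + b:
  (17/2, -11/2) → Z = 54
  (132/7, 34/7) → Z = 958/7
  (183/13, 146/13) → Z = 1427/13

The binding constraints are 5a - 5b = 70 and 8a + 6b = 180.
Solving simultaneously gives a = 132/7, b = 34/7.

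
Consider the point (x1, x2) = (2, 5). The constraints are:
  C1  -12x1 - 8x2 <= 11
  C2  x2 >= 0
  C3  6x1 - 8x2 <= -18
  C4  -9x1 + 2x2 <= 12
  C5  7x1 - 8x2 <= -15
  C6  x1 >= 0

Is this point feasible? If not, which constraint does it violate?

feasible

C1: -64 ≤ 11 ✓
C2: 5 ≥ 0 ✓
C3: -28 ≤ -18 ✓
C4: -8 ≤ 12 ✓
C5: -26 ≤ -15 ✓
C6: 2 ≥ 0 ✓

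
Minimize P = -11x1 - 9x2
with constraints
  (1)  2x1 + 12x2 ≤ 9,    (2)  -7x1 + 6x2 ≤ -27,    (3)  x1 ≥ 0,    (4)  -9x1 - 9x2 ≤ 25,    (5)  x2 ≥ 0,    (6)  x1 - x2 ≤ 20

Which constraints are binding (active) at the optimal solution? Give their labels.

(1) and (5)

Extreme points and P = -11x1 - 9x2:
  (63/16, 3/32) → P = -1413/32
  (9/2, 0) → P = -99/2
  (27/7, 0) → P = -297/7

The minimum is at (9/2, 0). Substituting into each constraint, equality holds for (1) and (5); the remaining constraints have slack.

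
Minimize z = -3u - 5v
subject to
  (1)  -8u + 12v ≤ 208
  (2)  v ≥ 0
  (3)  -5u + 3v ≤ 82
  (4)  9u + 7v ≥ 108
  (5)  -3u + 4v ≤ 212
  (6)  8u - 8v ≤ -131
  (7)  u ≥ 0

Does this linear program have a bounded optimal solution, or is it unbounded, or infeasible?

Extreme points and z = -3u - 5v:
  (23/8, 77/4) → z = -839/8
  (0, 52/3) → z = -260/3
  (0, 131/8) → z = -655/8
The feasible region has finitely many vertices and no improving ray; the minimum is -839/8 at (23/8, 77/4).

bounded optimum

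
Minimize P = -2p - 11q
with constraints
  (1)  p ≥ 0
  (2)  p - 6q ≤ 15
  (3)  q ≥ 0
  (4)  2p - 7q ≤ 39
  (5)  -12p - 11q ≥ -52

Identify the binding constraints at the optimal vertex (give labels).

Vertices and P = -2p - 11q:
  (0, 0) → P = 0
  (0, 52/11) → P = -52
  (13/3, 0) → P = -26/3

The minimum is at (0, 52/11). Substituting into each constraint, equality holds for (1) and (5); the remaining constraints have slack.

(1) and (5)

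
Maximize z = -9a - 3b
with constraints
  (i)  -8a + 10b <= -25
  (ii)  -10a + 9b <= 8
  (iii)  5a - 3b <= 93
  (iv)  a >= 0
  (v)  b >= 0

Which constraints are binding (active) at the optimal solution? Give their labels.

(i) and (v)

Extreme points and z = -9a - 3b:
  (855/26, 619/26) → z = -4776/13
  (25/8, 0) → z = -225/8
  (93/5, 0) → z = -837/5

The maximum is at (25/8, 0). Substituting into each constraint, equality holds for (i) and (v); the remaining constraints have slack.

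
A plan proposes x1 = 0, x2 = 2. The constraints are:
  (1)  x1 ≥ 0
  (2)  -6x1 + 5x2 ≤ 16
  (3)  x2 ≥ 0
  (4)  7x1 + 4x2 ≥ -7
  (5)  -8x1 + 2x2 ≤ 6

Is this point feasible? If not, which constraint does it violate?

feasible

(1): 0 ≥ 0 ✓
(2): 10 ≤ 16 ✓
(3): 2 ≥ 0 ✓
(4): 8 ≥ -7 ✓
(5): 4 ≤ 6 ✓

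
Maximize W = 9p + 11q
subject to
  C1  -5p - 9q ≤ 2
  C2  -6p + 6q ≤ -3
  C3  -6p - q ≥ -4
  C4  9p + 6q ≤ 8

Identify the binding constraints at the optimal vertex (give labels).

C2 and C3

Vertices and W = 9p + 11q:
  (5/28, -9/28) → W = -27/14
  (38/49, -32/49) → W = -10/49
  (9/14, 1/7) → W = 103/14

The maximum is at (9/14, 1/7). Substituting into each constraint, equality holds for C2 and C3; the remaining constraints have slack.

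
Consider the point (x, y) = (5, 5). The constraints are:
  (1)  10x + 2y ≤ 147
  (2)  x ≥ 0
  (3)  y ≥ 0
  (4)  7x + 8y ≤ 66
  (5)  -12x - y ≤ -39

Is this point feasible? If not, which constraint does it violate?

Constraint (4): 7x + 8y = 75, which is not ≤ 66. All other constraints are satisfied.

not feasible — violates (4)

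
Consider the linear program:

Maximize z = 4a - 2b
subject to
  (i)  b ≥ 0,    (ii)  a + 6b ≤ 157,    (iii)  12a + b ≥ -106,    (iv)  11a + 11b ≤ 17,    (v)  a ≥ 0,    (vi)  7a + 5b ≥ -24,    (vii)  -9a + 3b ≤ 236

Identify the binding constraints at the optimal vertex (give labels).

(i) and (iv)

Corner points and z = 4a - 2b:
  (17/11, 0) → z = 68/11
  (0, 0) → z = 0
  (0, 17/11) → z = -34/11

The maximum is at (17/11, 0). Substituting into each constraint, equality holds for (i) and (iv); the remaining constraints have slack.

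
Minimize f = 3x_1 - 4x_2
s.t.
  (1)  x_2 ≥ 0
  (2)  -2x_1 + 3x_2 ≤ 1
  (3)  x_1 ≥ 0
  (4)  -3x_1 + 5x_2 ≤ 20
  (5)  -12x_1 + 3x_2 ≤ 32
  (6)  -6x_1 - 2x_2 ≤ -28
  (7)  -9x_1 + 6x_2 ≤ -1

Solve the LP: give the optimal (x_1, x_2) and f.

x_1 = 41/11, x_2 = 31/11, minimum f = -1/11

Corner points and f = 3x_1 - 4x_2:
  (14/3, 0) → f = 14
  (55, 37) → f = 17
  (41/11, 31/11) → f = -1/11
The feasible region is unbounded (it extends along (5, 3), (1, 0)), but f strictly increases along every unbounded feasible direction, so there is no improving ray and the minimum is attained at a vertex.

The optimum lies where -2x_1 + 3x_2 = 1 and -6x_1 - 2x_2 = -28.
Solving simultaneously gives x_1 = 41/11, x_2 = 31/11.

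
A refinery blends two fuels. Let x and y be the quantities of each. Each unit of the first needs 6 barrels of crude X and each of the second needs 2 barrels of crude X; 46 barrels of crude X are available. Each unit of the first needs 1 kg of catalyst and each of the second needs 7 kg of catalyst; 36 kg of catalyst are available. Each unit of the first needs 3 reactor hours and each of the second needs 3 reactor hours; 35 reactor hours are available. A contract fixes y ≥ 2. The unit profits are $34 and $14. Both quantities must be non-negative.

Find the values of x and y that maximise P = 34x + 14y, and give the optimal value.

Corner points and P = 34x + 14y:
  (0, 36/7) → P = 72
  (0, 2) → P = 28
  (25/4, 17/4) → P = 272
  (7, 2) → P = 266

The binding constraints are 6x + 2y = 46 and x + 7y = 36.
Solving simultaneously gives x = 25/4, y = 17/4.

x = 25/4, y = 17/4, maximum P = 272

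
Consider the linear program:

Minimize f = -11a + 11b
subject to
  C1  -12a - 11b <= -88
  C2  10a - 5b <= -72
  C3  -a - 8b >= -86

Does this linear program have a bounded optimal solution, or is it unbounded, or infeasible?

Vertices and f = -11a + 11b:
  (-176/85, 872/85) → f = 11528/85
  (-242/85, 944/85) → f = 13046/85
  (-146/85, 932/85) → f = 11858/85
The feasible region has finitely many vertices and no improving ray; the minimum is 11528/85 at (-176/85, 872/85).

bounded optimum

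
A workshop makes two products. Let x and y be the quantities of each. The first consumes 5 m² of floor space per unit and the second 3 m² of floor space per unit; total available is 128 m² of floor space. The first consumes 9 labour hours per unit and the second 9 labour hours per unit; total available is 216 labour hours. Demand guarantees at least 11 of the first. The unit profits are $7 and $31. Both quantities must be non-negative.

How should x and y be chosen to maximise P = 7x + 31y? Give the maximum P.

Vertices and P = 7x + 31y:
  (24, 0) → P = 168
  (11, 0) → P = 77
  (11, 13) → P = 480

The optimum lies where 9x + 9y = 216 and x = 11.
Solving simultaneously gives x = 11, y = 13.

x = 11, y = 13, maximum P = 480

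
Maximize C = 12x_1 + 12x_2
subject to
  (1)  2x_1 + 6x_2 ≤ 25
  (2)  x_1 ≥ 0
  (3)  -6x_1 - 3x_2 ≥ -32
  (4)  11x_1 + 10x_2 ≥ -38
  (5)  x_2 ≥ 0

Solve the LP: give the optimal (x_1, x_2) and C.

x_1 = 39/10, x_2 = 43/15, maximum C = 406/5

Feasible corners and C = 12x_1 + 12x_2:
  (0, 25/6) → C = 50
  (39/10, 43/15) → C = 406/5
  (0, 0) → C = 0
  (16/3, 0) → C = 64

At the optimal vertex, 2x_1 + 6x_2 = 25 and -6x_1 - 3x_2 = -32.
Solving simultaneously gives x_1 = 39/10, x_2 = 43/15.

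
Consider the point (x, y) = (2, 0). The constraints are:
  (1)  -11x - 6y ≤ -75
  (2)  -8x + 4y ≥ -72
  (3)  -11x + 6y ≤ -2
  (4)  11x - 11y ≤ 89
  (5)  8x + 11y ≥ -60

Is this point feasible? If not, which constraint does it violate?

not feasible — violates (1)

Constraint (1): -11x - 6y = -22, which is not ≤ -75. All other constraints are satisfied.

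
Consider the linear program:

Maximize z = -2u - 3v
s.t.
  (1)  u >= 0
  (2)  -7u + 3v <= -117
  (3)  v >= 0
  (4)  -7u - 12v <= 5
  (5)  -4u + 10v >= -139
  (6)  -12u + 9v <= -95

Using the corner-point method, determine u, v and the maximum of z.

u = 117/7, v = 0, maximum z = -234/7

Feasible corners and z = -2u - 3v:
  (117/7, 0) → z = -234/7
  (256/9, 739/27) → z = -139
  (139/4, 0) → z = -139/2
The feasible region is unbounded (it extends along (5, 2), (3, 4)), but z strictly decreases along every unbounded feasible direction, so there is no improving ray and the maximum is attained at a vertex.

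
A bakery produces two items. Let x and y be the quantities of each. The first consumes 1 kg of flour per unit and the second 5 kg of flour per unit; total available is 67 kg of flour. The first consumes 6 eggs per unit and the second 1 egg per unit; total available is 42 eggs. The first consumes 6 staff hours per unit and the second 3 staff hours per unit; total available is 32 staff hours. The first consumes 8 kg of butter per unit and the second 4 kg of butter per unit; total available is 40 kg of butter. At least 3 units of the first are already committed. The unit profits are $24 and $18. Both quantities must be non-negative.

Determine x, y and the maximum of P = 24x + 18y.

Extreme points and P = 24x + 18y:
  (5, 0) → P = 120
  (3, 0) → P = 72
  (3, 4) → P = 144

x = 3, y = 4, maximum P = 144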